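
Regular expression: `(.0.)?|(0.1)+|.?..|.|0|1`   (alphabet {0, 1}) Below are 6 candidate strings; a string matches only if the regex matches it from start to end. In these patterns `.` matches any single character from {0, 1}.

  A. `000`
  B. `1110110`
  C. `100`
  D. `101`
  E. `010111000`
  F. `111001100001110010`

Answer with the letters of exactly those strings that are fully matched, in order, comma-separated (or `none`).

A, C, D

A. `000` → match
B. `1110110` → no match
C. `100` → match
D. `101` → match
E. `010111000` → no match
F → no match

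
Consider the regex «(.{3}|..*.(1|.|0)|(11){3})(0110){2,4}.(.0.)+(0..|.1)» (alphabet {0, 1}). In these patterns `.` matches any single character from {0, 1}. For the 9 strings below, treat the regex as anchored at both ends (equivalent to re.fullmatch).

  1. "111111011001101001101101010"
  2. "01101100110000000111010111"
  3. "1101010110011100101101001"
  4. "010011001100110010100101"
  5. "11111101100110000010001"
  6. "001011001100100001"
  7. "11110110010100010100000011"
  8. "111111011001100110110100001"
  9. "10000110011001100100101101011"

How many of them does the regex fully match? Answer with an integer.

1 → match
2 → no match
3 → no match
4 → match
5 → match
6 → match
7 → no match
8 → match
9 → match
Total matched: 6

6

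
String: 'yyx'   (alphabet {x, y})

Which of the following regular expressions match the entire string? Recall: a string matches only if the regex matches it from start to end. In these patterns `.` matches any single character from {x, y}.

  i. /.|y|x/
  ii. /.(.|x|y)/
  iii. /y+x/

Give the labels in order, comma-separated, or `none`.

iii

i → no match
ii → no match
iii → match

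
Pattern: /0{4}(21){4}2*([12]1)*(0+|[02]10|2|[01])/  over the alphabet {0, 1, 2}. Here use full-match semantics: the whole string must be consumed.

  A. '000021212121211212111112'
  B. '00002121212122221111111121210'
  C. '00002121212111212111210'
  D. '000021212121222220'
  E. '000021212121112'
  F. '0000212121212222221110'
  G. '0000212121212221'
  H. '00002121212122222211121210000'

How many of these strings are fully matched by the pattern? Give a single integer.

8

A → match
B → match
C → match
D → match
E → match
F → match
G → match
H → match
Total matched: 8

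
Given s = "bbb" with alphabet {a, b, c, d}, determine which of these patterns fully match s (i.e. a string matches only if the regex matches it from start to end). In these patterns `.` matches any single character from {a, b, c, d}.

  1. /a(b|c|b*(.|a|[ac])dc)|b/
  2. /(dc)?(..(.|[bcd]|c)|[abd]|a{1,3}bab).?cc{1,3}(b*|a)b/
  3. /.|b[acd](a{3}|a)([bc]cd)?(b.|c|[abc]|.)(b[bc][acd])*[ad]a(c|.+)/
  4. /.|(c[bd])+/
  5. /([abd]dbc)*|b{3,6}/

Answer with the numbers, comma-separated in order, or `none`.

5

1 → no match
2 → no match
3 → no match
4 → no match
5 → match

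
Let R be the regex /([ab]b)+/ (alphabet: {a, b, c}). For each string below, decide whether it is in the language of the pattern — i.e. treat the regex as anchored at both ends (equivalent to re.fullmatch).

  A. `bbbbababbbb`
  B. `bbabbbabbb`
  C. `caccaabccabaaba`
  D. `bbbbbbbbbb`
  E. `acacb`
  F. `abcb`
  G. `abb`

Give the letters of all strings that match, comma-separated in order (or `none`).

B, D

A → no match
B → match
C → no match — must end with `b`
D → match
E → no match
F → no match
G → no match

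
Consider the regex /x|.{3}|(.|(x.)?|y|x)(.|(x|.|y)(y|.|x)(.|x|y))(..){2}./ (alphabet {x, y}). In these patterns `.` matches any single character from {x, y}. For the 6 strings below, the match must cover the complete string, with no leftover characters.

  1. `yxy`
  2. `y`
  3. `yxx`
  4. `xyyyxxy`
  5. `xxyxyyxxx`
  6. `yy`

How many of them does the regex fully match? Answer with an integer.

1 → match
2 → no match
3 → match
4 → match
5 → match
6 → no match
Total matched: 4

4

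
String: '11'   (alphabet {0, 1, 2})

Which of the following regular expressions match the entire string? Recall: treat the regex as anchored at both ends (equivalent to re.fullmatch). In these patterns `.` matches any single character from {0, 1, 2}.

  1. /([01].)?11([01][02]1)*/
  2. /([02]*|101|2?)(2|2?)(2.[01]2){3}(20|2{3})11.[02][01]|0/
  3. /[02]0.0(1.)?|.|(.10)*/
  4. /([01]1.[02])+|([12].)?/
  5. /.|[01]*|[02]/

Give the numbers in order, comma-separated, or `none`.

1 → match
2 → no match
3 → no match
4 → match
5 → match

1, 4, 5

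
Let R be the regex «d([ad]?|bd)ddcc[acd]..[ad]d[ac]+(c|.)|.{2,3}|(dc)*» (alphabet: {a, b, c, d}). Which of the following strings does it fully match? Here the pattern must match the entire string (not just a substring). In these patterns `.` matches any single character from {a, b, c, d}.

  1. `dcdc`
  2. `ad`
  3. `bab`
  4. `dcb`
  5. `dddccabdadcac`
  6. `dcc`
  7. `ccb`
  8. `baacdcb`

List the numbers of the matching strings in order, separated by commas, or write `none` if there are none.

1 → match
2 → match
3 → match
4 → match
5 → match
6 → match
7 → match
8 → no match

1, 2, 3, 4, 5, 6, 7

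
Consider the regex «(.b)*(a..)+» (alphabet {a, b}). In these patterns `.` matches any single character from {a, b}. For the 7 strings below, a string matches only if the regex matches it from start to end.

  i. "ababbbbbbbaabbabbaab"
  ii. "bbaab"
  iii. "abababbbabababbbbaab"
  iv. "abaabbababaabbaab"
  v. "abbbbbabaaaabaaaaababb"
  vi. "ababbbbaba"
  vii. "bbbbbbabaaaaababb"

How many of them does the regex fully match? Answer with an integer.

2

i → no match
ii. "bbaab" → match
iii → no match
iv → no match
v → no match
vi. "ababbbbaba" → no match
vii → match
Total matched: 2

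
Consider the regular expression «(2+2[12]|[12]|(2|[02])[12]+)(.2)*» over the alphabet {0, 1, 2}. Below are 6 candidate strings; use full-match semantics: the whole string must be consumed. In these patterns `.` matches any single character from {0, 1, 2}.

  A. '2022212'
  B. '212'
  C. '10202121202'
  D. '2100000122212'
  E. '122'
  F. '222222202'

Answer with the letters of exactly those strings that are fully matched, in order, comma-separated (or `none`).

A, B, C, E, F

A → match
B → match
C → match
D → no match
E → match
F → match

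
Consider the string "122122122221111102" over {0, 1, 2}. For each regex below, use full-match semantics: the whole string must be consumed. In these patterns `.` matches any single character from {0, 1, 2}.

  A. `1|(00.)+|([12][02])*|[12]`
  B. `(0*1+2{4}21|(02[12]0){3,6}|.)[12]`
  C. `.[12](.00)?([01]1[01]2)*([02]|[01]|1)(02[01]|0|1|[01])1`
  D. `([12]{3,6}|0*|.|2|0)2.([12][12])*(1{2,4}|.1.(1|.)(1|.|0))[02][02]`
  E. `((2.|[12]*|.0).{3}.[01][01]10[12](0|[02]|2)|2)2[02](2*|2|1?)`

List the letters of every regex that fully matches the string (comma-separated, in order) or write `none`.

D

A → no match
B → no match
C → no match — must end with "1"
D → match
E → no match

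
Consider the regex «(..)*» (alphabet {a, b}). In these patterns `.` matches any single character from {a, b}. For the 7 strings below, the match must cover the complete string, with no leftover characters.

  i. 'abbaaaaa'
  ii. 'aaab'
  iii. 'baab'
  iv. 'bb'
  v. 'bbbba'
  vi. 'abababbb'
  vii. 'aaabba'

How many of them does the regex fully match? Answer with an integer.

i → match
ii → match
iii → match
iv → match
v → no match
vi → match
vii → match
Total matched: 6

6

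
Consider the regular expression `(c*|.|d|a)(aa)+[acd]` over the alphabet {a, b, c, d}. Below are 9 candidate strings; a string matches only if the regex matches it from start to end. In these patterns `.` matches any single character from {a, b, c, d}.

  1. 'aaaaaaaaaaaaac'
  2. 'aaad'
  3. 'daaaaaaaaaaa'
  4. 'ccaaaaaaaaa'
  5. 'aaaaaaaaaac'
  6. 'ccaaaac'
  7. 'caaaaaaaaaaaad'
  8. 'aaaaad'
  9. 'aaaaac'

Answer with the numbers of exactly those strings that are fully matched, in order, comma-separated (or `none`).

1, 2, 3, 4, 5, 6, 7, 8, 9

1 → match
2 → match
3 → match
4 → match
5 → match
6 → match
7 → match
8 → match
9 → match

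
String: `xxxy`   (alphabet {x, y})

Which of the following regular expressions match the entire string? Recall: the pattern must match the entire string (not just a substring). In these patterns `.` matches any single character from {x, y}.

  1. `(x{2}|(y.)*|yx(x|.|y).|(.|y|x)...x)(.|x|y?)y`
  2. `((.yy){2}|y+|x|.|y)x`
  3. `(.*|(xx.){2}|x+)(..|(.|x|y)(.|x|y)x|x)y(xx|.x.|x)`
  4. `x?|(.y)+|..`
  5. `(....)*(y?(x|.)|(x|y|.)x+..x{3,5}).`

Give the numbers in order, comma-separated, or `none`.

1 → match
2 → no match — must end with `x`
3 → no match
4 → no match
5 → no match

1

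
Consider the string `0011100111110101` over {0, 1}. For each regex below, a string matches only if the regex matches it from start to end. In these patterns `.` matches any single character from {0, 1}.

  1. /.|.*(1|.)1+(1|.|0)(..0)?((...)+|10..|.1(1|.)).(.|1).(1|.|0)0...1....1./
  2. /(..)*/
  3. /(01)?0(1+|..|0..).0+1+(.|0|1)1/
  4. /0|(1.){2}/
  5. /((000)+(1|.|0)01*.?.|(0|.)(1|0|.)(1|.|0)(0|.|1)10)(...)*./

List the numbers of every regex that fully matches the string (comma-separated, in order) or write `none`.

2, 5

1 → no match
2 → match
3 → no match
4 → no match
5 → match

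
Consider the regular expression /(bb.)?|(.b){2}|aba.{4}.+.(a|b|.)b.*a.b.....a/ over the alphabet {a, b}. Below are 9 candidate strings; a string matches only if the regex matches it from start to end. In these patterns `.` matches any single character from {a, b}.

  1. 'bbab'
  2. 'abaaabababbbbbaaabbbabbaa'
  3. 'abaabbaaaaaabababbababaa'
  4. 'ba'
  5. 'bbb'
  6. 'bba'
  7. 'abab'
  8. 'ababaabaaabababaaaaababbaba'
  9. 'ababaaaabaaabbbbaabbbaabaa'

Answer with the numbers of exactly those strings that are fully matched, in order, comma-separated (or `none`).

1 → match
2 → match
3 → match
4 → no match
5 → match
6 → match
7 → match
8 → match
9 → match

1, 2, 3, 5, 6, 7, 8, 9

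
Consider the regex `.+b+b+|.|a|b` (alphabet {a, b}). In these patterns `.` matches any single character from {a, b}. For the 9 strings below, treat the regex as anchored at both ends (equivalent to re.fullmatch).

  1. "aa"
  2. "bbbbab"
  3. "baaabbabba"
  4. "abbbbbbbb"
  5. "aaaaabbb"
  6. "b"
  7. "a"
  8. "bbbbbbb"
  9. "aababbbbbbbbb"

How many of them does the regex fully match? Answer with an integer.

6

1. "aa" → no match
2. "bbbbab" → no match
3. "baaabbabba" → no match
4. "abbbbbbbb" → match
5. "aaaaabbb" → match
6. "b" → match
7. "a" → match
8. "bbbbbbb" → match
9 → match
Total matched: 6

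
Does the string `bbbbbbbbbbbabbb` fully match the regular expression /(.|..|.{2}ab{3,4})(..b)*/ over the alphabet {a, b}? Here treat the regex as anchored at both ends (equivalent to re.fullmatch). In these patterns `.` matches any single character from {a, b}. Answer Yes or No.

No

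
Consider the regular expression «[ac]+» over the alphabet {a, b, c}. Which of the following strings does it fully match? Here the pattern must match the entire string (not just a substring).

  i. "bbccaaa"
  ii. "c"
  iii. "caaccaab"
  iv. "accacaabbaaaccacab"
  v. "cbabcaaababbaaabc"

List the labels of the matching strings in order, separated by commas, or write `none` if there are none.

i → no match
ii → match
iii → no match
iv → no match
v → no match

ii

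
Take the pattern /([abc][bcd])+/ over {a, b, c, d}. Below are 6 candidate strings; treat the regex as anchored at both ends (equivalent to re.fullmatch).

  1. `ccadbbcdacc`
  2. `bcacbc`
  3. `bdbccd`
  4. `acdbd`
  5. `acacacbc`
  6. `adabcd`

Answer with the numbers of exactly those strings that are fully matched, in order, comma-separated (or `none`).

2, 3, 5, 6

1 → no match
2 → match
3 → match
4 → no match
5 → match
6 → match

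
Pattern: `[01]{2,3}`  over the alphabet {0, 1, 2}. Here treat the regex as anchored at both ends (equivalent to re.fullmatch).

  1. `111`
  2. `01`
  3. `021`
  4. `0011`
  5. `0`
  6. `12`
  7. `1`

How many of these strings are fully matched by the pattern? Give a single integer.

2

1 → match
2 → match
3 → no match
4 → no match
5 → no match
6 → no match
7 → no match
Total matched: 2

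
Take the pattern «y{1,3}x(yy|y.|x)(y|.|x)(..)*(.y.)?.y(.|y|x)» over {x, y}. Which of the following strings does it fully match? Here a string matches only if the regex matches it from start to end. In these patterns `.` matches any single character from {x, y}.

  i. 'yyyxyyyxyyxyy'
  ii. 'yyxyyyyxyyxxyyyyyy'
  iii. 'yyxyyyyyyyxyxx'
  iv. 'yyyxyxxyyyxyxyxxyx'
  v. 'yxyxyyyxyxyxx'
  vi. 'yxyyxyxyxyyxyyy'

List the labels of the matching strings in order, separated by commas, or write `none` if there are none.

i, ii, iv, vi

i → match
ii → match
iii → no match
iv → match
v → no match
vi → match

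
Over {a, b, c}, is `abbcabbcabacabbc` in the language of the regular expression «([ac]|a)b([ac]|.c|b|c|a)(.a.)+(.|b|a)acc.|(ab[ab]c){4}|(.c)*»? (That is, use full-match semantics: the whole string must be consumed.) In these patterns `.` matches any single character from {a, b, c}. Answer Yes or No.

Yes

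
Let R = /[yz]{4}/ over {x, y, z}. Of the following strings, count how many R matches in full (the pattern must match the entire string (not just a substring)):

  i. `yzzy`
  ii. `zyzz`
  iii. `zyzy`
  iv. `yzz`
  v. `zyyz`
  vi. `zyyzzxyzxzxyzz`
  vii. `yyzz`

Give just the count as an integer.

i → match
ii → match
iii → match
iv → no match
v → match
vi → no match
vii → match
Total matched: 5

5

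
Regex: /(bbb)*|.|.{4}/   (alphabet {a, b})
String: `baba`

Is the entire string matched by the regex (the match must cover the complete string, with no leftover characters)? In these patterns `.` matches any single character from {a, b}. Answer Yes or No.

Yes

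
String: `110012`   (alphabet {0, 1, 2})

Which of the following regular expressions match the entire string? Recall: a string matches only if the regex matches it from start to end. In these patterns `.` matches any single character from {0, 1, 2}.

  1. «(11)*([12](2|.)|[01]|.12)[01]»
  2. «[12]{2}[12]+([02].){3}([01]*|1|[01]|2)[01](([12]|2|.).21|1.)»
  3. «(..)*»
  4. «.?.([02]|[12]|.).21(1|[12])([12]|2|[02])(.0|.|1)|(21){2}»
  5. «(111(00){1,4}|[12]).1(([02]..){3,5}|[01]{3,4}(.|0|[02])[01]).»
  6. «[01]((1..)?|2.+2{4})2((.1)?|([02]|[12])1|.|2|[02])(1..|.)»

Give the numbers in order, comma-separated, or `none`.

3

1 → no match
2 → no match
3 → match
4 → no match
5 → no match
6 → no match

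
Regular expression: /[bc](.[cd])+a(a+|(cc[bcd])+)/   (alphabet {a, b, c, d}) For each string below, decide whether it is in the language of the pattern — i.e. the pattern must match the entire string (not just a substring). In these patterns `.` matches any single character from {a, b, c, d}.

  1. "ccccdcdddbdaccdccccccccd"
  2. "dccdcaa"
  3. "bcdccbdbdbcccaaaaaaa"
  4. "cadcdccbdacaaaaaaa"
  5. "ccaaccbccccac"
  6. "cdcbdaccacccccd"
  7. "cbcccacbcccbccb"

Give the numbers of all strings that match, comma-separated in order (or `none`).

1, 3, 4

1 → match
2 → no match
3 → match
4 → match
5 → no match
6 → no match
7 → no match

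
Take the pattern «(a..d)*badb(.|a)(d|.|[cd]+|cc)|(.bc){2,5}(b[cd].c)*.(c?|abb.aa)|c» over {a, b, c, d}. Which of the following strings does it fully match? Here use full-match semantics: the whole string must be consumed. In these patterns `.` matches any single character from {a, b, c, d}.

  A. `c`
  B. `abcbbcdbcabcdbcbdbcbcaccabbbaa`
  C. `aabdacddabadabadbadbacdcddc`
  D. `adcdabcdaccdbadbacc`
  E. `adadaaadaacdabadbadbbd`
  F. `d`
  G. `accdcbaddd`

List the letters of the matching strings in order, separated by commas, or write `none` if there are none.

A → match
B → match
C → match
D → match
E → match
F → no match
G → no match

A, B, C, D, E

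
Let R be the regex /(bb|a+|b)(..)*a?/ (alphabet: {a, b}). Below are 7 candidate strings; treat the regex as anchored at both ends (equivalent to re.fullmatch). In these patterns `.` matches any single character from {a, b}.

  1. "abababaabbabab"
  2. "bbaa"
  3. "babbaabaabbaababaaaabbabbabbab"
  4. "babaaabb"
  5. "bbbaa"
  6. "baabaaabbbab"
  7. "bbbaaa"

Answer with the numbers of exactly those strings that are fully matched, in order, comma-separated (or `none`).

1 → no match
2 → match
3 → no match
4 → no match
5 → match
6 → no match
7 → match

2, 5, 7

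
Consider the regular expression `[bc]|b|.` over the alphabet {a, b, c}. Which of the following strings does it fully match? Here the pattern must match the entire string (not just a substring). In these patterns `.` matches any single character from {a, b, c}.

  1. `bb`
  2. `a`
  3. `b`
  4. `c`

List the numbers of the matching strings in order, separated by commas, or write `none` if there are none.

2, 3, 4

1. `bb` → no match
2. `a` → match
3. `b` → match
4. `c` → match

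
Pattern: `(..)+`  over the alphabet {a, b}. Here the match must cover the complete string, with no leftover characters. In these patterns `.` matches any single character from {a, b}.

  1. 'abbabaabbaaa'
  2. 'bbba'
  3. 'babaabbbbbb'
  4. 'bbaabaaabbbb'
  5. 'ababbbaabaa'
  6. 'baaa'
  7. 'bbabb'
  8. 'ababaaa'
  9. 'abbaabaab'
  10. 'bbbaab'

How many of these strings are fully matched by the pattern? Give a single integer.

1 → match
2 → match
3 → no match
4 → match
5 → no match
6 → match
7 → no match
8 → no match
9 → no match
10 → match
Total matched: 5

5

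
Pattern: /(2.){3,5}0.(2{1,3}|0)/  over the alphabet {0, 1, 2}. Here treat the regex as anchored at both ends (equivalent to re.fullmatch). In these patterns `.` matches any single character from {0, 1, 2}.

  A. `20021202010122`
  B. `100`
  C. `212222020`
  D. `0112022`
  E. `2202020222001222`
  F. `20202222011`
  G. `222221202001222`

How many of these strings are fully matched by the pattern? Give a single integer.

2

A → no match
B → no match — must start with `2`
C → match
D → no match — must start with `2`
E → no match
F → no match
G → match
Total matched: 2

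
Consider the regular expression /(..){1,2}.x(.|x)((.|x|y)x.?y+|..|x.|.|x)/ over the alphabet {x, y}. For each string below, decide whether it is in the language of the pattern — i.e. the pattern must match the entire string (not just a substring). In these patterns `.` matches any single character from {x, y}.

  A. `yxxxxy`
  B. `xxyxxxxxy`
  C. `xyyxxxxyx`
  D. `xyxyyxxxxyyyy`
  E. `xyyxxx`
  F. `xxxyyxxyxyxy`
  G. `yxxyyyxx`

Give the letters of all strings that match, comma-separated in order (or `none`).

A → match
B → match
C → match
D → match
E → match
F → no match
G → no match

A, B, C, D, E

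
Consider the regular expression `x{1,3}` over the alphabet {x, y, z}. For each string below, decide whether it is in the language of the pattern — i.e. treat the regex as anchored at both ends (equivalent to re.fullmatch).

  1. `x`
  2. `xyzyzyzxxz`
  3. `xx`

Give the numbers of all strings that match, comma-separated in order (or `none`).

1, 3

1 → match
2 → no match — must end with `x`
3 → match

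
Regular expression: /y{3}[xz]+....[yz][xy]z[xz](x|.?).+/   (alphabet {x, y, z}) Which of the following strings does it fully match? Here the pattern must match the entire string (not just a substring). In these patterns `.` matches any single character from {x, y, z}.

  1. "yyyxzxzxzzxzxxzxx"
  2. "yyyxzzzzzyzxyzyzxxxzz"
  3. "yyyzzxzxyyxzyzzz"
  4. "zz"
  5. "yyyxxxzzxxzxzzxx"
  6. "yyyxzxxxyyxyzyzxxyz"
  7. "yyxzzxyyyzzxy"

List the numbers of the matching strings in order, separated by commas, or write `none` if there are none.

1, 2, 3, 5, 6

1 → match
2 → match
3 → match
4. "zz" → no match — must start with "y"
5 → match
6 → match
7 → no match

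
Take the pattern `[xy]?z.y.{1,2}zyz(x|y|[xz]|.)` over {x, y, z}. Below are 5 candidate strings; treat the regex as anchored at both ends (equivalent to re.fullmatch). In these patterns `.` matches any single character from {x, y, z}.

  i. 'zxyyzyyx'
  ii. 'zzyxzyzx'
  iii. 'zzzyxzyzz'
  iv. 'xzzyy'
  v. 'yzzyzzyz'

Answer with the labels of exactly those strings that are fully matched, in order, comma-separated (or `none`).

ii

i → no match
ii → match
iii → no match
iv → no match
v → no match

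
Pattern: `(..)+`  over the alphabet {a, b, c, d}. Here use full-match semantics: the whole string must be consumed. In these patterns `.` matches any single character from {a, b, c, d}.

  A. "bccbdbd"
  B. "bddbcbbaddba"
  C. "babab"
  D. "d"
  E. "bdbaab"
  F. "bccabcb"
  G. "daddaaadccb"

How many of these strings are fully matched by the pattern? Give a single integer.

A → no match
B → match
C → no match
D → no match
E → match
F → no match
G → no match
Total matched: 2

2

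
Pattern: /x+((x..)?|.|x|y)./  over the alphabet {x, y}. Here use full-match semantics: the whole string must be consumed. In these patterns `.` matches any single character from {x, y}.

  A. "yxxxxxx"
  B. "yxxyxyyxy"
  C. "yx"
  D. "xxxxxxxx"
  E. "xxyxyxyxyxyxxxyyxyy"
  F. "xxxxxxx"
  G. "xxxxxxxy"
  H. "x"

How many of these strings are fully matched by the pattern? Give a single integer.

A → no match — must start with "x"
B → no match — must start with "x"
C → no match — must start with "x"
D → match
E → no match
F → match
G → match
H → no match
Total matched: 3

3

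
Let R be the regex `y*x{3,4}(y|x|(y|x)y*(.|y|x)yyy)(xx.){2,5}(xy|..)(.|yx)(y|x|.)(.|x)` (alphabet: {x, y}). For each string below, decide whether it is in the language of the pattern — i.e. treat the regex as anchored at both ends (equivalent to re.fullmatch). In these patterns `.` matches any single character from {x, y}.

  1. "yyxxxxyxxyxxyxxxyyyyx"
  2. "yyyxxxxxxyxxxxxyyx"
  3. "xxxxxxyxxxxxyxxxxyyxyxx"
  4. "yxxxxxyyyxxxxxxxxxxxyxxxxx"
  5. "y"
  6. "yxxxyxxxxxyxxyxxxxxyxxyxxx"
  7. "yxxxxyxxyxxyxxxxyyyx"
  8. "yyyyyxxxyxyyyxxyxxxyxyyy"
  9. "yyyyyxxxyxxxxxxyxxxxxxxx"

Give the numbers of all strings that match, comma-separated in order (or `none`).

1, 2, 4, 6, 7, 8

1 → match
2 → match
3 → no match
4 → match
5 → no match
6 → match
7 → match
8 → match
9 → no match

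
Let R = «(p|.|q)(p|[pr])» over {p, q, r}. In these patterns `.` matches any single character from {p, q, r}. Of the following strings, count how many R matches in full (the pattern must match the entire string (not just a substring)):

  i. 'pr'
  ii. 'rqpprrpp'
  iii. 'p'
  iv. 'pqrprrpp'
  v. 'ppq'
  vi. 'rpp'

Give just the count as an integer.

i. 'pr' → match
ii. 'rqpprrpp' → no match
iii. 'p' → no match
iv. 'pqrprrpp' → no match
v. 'ppq' → no match
vi. 'rpp' → no match
Total matched: 1

1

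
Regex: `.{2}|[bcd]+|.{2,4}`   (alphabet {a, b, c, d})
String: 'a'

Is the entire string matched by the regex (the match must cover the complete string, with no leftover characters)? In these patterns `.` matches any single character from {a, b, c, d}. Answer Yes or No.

No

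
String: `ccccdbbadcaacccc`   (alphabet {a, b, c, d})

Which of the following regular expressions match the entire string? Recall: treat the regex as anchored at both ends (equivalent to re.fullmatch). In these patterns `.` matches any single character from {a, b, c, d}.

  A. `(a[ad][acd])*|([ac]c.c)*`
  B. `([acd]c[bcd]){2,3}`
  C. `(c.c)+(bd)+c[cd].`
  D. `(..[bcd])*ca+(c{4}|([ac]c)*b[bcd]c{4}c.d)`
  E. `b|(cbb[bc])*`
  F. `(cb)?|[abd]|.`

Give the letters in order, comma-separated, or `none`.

D

A → no match
B → no match
C → no match
D → match
E → no match
F → no match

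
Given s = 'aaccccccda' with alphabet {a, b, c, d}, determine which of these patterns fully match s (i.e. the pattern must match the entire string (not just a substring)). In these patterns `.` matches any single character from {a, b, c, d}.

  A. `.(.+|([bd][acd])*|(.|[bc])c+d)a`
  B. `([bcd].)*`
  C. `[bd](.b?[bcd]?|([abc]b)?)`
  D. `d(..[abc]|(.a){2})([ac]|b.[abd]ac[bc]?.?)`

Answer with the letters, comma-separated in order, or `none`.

A

A → match
B → no match
C → no match
D → no match — must start with 'd'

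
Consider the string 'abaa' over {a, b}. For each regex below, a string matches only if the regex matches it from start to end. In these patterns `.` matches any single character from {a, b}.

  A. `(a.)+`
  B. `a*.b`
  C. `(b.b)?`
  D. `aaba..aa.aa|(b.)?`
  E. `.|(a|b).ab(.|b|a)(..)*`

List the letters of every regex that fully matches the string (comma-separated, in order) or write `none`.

A

A → match
B → no match — must end with 'b'
C → no match
D → no match
E → no match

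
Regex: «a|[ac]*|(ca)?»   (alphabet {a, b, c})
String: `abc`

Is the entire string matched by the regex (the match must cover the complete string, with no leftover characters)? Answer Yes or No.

No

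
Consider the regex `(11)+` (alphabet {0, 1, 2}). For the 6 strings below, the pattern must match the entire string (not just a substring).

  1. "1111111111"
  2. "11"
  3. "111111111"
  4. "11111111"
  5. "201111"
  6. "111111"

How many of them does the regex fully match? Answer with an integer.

4

1. "1111111111" → match
2. "11" → match
3. "111111111" → no match
4. "11111111" → match
5. "201111" → no match — must start with "11"
6. "111111" → match
Total matched: 4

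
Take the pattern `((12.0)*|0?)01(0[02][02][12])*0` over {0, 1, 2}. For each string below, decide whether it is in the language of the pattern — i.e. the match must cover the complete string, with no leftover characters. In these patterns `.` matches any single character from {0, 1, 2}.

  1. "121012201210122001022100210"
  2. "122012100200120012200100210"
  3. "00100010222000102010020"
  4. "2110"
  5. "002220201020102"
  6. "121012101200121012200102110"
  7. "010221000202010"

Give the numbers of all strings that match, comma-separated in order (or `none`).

1, 7

1 → match
2 → no match
3 → no match
4 → no match
5 → no match — must end with "0"
6 → no match
7 → match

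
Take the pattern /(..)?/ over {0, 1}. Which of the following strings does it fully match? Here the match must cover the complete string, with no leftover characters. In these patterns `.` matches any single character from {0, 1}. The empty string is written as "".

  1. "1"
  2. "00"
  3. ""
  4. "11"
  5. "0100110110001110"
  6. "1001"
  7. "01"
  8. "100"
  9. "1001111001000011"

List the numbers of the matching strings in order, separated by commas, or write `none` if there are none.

1 → no match
2 → match
3 → match
4 → match
5 → no match
6 → no match
7 → match
8 → no match
9 → no match

2, 3, 4, 7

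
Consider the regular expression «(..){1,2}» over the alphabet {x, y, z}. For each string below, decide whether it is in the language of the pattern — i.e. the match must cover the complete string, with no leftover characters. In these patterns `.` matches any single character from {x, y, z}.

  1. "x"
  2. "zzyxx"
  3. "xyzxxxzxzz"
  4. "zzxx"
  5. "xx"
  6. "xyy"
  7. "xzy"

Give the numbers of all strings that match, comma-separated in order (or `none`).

1 → no match
2 → no match
3 → no match
4 → match
5 → match
6 → no match
7 → no match

4, 5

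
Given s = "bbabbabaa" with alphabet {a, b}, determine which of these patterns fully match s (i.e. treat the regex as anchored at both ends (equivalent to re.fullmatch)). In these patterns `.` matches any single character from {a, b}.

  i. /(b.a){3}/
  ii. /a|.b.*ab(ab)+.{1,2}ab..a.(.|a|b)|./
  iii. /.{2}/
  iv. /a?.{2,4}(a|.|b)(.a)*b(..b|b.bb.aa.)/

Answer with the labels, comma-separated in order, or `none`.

i → match
ii → no match
iii → no match
iv → no match

i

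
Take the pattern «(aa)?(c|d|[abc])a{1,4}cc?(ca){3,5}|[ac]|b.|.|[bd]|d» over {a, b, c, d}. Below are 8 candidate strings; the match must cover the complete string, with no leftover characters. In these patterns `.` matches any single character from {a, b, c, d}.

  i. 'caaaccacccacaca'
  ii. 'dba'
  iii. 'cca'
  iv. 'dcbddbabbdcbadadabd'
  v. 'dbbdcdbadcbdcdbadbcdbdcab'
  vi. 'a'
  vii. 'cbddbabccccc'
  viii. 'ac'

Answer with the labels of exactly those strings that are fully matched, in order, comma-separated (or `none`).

i → no match
ii → no match
iii → no match
iv → no match
v → no match
vi → match
vii → no match
viii → no match

vi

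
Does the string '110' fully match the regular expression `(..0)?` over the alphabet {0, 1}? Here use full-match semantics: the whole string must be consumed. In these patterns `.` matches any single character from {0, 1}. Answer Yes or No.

Yes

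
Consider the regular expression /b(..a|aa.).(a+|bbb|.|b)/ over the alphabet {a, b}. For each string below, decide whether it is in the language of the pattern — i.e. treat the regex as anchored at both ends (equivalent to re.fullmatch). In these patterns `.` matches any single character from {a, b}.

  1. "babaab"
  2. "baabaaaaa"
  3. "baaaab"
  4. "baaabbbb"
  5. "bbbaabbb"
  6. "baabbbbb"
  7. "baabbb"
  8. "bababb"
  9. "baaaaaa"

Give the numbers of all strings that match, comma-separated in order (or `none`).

1, 2, 3, 4, 5, 6, 7, 8, 9

1 → match
2 → match
3 → match
4 → match
5 → match
6 → match
7 → match
8 → match
9 → match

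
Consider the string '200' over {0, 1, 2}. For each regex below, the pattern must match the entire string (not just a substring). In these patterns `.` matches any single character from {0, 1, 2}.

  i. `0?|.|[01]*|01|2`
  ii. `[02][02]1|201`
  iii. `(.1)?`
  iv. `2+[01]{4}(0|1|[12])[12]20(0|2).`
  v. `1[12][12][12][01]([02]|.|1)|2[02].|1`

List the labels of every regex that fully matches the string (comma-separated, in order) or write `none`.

v

i → no match
ii → no match
iii → no match
iv → no match
v → match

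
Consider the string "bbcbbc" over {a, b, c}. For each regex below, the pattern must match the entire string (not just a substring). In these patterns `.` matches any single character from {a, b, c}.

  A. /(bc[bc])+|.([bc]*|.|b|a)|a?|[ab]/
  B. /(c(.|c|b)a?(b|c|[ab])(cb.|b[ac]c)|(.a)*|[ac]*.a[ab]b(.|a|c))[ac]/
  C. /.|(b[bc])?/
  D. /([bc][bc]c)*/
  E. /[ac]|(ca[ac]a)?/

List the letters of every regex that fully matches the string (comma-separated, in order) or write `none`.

A → match
B → no match
C → no match
D → match
E → no match

A, D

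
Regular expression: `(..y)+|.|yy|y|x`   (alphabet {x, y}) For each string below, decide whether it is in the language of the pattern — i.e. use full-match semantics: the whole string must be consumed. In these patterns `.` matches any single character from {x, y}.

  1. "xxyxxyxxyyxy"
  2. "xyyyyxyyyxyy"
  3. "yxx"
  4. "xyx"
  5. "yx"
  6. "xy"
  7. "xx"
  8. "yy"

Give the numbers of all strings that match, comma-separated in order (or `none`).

1, 8

1. "xxyxxyxxyyxy" → match
2. "xyyyyxyyyxyy" → no match
3. "yxx" → no match
4. "xyx" → no match
5. "yx" → no match
6. "xy" → no match
7. "xx" → no match
8. "yy" → match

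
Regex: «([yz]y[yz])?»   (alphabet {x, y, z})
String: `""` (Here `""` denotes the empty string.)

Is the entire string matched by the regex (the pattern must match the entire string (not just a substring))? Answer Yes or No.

Yes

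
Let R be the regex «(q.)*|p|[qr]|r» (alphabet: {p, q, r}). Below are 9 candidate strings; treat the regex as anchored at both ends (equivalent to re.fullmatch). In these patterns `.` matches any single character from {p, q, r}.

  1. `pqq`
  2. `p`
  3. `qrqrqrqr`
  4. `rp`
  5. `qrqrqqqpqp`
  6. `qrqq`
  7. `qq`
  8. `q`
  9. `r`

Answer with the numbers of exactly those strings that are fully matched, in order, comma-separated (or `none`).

1 → no match
2 → match
3 → match
4 → no match
5 → match
6 → match
7 → match
8 → match
9 → match

2, 3, 5, 6, 7, 8, 9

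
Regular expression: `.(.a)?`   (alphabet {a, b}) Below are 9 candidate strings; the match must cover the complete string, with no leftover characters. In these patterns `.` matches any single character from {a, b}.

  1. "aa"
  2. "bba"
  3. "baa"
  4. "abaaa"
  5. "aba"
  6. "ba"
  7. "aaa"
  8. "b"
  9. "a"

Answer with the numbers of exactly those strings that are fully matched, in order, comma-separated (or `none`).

1 → no match
2 → match
3 → match
4 → no match
5 → match
6 → no match
7 → match
8 → match
9 → match

2, 3, 5, 7, 8, 9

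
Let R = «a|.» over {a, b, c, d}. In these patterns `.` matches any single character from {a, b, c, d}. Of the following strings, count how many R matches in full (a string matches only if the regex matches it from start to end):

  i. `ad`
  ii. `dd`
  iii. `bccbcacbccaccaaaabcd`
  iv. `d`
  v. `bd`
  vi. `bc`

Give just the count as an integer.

i → no match
ii → no match
iii → no match
iv → match
v → no match
vi → no match
Total matched: 1

1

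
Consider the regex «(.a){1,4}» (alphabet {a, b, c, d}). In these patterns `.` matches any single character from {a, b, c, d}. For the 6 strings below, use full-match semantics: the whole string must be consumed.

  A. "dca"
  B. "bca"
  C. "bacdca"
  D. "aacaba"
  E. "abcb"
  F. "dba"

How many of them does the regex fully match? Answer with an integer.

1

A → no match
B → no match
C → no match
D → match
E → no match — must end with "a"
F → no match
Total matched: 1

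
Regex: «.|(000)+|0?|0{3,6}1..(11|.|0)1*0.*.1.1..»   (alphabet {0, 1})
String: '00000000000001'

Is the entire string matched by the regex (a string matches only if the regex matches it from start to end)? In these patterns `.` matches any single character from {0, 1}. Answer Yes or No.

No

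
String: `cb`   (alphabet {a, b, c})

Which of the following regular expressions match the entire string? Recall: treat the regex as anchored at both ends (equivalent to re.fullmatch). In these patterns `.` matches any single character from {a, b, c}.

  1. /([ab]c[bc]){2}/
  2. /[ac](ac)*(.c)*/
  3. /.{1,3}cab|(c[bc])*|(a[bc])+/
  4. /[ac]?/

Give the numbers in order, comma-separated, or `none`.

1 → no match
2 → no match
3 → match
4 → no match

3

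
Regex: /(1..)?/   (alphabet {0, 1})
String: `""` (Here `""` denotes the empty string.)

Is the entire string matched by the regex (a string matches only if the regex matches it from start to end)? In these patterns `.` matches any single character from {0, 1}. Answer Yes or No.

Yes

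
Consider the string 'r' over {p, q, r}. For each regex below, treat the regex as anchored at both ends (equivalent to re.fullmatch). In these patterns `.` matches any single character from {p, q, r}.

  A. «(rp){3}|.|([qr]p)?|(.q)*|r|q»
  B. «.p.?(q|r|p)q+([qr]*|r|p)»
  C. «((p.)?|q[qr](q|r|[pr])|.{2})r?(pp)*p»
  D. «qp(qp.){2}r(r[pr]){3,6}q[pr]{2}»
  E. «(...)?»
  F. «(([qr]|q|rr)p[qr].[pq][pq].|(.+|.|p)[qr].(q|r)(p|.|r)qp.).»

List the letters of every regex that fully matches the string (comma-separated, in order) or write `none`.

A

A → match
B → no match
C → no match — must end with 'p'
D → no match — must start with 'qpqp'
E → no match
F → no match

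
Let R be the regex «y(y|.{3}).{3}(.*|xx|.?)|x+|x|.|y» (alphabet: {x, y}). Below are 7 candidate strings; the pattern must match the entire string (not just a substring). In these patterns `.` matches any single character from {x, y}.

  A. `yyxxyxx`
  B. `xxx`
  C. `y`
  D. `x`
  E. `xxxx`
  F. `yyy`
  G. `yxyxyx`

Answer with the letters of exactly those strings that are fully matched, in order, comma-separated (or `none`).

A, B, C, D, E

A → match
B → match
C → match
D → match
E → match
F → no match
G → no match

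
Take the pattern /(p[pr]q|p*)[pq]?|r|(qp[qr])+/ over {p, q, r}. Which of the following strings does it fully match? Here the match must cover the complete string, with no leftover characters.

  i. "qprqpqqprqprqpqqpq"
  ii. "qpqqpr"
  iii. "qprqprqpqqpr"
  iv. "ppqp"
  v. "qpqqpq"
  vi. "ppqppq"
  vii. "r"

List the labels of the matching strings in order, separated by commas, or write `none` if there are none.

i, ii, iii, iv, v, vii

i → match
ii → match
iii → match
iv → match
v → match
vi → no match
vii → match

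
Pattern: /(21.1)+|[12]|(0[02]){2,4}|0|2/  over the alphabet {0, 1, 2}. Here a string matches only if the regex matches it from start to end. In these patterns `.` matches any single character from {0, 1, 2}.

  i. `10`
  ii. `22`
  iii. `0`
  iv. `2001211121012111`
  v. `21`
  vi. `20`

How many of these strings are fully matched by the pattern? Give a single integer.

1

i → no match
ii → no match
iii → match
iv → no match
v → no match
vi → no match
Total matched: 1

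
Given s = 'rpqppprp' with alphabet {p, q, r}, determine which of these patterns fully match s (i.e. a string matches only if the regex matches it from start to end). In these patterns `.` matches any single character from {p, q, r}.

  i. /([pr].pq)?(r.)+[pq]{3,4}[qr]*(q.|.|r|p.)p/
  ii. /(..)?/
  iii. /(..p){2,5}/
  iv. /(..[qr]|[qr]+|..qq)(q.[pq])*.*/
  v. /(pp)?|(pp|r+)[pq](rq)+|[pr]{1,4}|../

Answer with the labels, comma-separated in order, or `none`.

i, iv

i → match
ii → no match
iii → no match
iv → match
v → no match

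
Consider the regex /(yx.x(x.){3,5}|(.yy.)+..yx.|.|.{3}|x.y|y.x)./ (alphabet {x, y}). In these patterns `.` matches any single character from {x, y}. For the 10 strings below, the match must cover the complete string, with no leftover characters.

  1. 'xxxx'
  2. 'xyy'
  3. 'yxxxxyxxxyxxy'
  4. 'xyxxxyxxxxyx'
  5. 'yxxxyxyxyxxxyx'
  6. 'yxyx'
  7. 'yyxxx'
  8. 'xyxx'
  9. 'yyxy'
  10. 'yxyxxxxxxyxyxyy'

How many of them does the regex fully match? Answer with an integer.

1 → match
2 → no match
3 → match
4 → no match
5 → no match
6 → match
7 → no match
8 → match
9 → match
10 → match
Total matched: 6

6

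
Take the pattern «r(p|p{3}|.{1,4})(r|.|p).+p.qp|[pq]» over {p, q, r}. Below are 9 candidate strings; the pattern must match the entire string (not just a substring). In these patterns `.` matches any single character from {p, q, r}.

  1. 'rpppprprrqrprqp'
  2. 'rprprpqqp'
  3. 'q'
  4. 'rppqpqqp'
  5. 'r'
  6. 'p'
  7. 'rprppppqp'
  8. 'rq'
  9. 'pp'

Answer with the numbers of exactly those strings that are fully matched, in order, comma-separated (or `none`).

1 → match
2 → match
3 → match
4 → match
5 → no match
6 → match
7 → match
8 → no match
9 → no match

1, 2, 3, 4, 6, 7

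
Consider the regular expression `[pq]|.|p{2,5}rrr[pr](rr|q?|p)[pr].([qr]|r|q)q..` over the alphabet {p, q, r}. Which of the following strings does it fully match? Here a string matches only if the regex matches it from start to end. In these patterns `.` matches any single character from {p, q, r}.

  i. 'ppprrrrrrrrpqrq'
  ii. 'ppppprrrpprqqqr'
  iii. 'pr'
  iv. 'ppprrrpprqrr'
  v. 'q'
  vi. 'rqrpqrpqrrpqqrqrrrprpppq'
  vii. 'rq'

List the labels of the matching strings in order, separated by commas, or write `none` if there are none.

i → no match
ii → match
iii → no match
iv → no match
v → match
vi → no match
vii → no match

ii, v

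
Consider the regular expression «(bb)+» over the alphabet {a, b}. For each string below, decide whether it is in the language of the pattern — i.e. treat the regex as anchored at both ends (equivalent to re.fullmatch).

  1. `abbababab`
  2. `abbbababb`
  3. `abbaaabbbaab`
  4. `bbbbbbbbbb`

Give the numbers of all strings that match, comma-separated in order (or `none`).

1. `abbababab` → no match — must start with `bb`
2. `abbbababb` → no match — must start with `bb`
3. `abbaaabbbaab` → no match — must start with `bb`
4. `bbbbbbbbbb` → match

4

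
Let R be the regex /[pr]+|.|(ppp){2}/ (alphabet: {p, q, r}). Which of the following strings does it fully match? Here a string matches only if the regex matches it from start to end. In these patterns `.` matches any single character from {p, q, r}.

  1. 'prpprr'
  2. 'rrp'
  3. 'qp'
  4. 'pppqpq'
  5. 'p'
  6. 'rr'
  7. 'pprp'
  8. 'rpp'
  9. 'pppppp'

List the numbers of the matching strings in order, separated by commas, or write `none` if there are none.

1, 2, 5, 6, 7, 8, 9

1 → match
2 → match
3 → no match
4 → no match
5 → match
6 → match
7 → match
8 → match
9 → match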